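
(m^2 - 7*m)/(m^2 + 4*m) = (m - 7)/(m + 4)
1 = 1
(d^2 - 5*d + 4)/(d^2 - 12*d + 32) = (d - 1)/(d - 8)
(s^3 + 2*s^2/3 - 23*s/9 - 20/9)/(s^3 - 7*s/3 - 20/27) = 3*(s + 1)/(3*s + 1)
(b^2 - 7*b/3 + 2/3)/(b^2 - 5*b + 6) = (b - 1/3)/(b - 3)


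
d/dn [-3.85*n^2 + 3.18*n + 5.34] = 3.18 - 7.7*n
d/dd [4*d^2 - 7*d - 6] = 8*d - 7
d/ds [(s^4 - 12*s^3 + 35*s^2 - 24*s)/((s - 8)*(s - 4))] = 2*(s^3 - 8*s^2 + 16*s - 6)/(s^2 - 8*s + 16)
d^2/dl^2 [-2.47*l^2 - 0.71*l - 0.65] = -4.94000000000000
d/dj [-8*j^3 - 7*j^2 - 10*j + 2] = -24*j^2 - 14*j - 10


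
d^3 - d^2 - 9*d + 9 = (d - 3)*(d - 1)*(d + 3)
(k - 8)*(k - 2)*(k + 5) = k^3 - 5*k^2 - 34*k + 80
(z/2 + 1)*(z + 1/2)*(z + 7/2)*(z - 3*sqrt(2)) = z^4/2 - 3*sqrt(2)*z^3/2 + 3*z^3 - 9*sqrt(2)*z^2 + 39*z^2/8 - 117*sqrt(2)*z/8 + 7*z/4 - 21*sqrt(2)/4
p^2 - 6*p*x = p*(p - 6*x)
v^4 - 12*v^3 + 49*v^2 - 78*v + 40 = (v - 5)*(v - 4)*(v - 2)*(v - 1)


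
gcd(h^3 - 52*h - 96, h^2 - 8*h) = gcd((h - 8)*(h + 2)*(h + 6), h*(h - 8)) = h - 8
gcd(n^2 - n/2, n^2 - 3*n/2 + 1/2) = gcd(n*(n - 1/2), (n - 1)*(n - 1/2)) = n - 1/2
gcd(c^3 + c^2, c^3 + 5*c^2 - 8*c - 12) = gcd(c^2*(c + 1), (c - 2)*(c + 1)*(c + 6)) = c + 1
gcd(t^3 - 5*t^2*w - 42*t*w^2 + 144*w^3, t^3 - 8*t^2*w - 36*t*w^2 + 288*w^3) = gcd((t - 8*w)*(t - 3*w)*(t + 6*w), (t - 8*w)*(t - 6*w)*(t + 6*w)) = t^2 - 2*t*w - 48*w^2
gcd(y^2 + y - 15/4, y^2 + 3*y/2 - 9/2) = y - 3/2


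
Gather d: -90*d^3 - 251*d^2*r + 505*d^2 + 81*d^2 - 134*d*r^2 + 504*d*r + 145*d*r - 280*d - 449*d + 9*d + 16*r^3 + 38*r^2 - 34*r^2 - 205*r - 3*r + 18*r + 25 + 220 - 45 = -90*d^3 + d^2*(586 - 251*r) + d*(-134*r^2 + 649*r - 720) + 16*r^3 + 4*r^2 - 190*r + 200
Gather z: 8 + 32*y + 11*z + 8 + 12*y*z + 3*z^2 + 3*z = 32*y + 3*z^2 + z*(12*y + 14) + 16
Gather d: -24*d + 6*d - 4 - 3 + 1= -18*d - 6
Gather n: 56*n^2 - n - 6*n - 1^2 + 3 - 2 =56*n^2 - 7*n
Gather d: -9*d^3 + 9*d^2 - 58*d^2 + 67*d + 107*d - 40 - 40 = -9*d^3 - 49*d^2 + 174*d - 80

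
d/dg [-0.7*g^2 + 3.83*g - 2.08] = 3.83 - 1.4*g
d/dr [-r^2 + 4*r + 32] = 4 - 2*r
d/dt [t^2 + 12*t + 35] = 2*t + 12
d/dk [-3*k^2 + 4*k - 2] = 4 - 6*k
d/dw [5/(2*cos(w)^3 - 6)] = 15*sin(w)*cos(w)^2/(2*(cos(w)^3 - 3)^2)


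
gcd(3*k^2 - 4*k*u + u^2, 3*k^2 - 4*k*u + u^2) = 3*k^2 - 4*k*u + u^2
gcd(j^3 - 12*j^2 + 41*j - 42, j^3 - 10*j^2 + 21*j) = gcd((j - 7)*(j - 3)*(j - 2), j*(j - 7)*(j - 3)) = j^2 - 10*j + 21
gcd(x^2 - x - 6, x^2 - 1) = 1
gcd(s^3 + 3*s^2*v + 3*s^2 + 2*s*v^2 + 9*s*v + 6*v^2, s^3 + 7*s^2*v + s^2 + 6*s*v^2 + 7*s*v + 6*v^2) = s + v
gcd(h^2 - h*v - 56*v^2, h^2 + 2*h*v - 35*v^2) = h + 7*v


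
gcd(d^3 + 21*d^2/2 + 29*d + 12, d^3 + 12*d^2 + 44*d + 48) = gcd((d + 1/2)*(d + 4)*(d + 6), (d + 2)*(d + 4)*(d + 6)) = d^2 + 10*d + 24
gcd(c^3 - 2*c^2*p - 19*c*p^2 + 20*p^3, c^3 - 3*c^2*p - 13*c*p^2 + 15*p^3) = c^2 - 6*c*p + 5*p^2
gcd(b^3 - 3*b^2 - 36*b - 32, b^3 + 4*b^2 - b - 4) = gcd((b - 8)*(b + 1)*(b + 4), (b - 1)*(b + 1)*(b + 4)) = b^2 + 5*b + 4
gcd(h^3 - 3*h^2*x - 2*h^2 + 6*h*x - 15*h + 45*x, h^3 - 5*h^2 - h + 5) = h - 5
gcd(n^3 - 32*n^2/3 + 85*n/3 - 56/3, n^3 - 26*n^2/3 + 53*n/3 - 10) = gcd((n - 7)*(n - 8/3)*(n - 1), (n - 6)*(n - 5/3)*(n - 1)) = n - 1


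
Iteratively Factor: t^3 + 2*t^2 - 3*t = (t + 3)*(t^2 - t) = t*(t + 3)*(t - 1)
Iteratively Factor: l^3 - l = (l)*(l^2 - 1) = l*(l + 1)*(l - 1)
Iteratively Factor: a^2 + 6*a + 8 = (a + 2)*(a + 4)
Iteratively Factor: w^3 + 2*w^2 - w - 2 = (w - 1)*(w^2 + 3*w + 2) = (w - 1)*(w + 1)*(w + 2)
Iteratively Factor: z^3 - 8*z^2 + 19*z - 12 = (z - 4)*(z^2 - 4*z + 3) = (z - 4)*(z - 1)*(z - 3)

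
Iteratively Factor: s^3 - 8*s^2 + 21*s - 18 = (s - 2)*(s^2 - 6*s + 9) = (s - 3)*(s - 2)*(s - 3)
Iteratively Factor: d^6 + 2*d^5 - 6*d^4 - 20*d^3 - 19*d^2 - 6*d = (d + 1)*(d^5 + d^4 - 7*d^3 - 13*d^2 - 6*d) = (d - 3)*(d + 1)*(d^4 + 4*d^3 + 5*d^2 + 2*d) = (d - 3)*(d + 1)^2*(d^3 + 3*d^2 + 2*d) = d*(d - 3)*(d + 1)^2*(d^2 + 3*d + 2) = d*(d - 3)*(d + 1)^2*(d + 2)*(d + 1)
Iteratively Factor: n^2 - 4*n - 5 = (n + 1)*(n - 5)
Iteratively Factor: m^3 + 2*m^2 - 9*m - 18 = (m + 2)*(m^2 - 9) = (m - 3)*(m + 2)*(m + 3)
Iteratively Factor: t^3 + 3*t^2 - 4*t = (t)*(t^2 + 3*t - 4) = t*(t + 4)*(t - 1)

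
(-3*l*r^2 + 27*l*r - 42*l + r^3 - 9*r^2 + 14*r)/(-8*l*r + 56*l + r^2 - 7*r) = (-3*l*r + 6*l + r^2 - 2*r)/(-8*l + r)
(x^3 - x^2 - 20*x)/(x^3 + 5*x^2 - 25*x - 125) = x*(x + 4)/(x^2 + 10*x + 25)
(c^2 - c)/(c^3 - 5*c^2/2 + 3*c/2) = 2/(2*c - 3)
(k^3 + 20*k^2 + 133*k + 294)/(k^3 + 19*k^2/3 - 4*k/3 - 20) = 3*(k^2 + 14*k + 49)/(3*k^2 + k - 10)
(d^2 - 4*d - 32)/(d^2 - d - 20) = (d - 8)/(d - 5)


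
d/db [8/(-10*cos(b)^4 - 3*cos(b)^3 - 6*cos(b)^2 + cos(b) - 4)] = 8*(-40*cos(b)^3 - 9*cos(b)^2 - 12*cos(b) + 1)*sin(b)/(10*cos(b)^4 + 3*cos(b)^3 + 6*cos(b)^2 - cos(b) + 4)^2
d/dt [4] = 0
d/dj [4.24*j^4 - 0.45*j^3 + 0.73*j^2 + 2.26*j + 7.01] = 16.96*j^3 - 1.35*j^2 + 1.46*j + 2.26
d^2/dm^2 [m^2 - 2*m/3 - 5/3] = 2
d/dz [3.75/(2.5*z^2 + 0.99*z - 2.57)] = (-18.75*z - 3.7125)/(2.5*z^2 + 0.99*z - 2.57)^2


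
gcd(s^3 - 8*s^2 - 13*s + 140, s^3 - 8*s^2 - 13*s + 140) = s^3 - 8*s^2 - 13*s + 140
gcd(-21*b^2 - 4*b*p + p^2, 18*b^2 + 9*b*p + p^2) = 3*b + p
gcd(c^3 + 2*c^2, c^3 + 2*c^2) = c^3 + 2*c^2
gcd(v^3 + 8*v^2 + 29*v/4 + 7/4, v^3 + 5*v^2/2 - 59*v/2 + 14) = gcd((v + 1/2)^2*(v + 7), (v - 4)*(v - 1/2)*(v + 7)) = v + 7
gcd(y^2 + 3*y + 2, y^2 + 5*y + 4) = y + 1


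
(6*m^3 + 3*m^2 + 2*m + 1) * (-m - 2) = -6*m^4 - 15*m^3 - 8*m^2 - 5*m - 2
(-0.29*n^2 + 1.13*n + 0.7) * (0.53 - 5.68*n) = 1.6472*n^3 - 6.5721*n^2 - 3.3771*n + 0.371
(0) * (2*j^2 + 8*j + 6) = 0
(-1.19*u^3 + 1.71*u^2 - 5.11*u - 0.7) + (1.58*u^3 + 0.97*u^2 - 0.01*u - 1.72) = 0.39*u^3 + 2.68*u^2 - 5.12*u - 2.42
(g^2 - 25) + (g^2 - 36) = 2*g^2 - 61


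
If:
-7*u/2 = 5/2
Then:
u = -5/7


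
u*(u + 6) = u^2 + 6*u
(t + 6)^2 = t^2 + 12*t + 36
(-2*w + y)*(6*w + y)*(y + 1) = -12*w^2*y - 12*w^2 + 4*w*y^2 + 4*w*y + y^3 + y^2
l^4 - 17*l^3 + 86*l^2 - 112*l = l*(l - 8)*(l - 7)*(l - 2)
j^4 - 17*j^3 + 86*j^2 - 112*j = j*(j - 8)*(j - 7)*(j - 2)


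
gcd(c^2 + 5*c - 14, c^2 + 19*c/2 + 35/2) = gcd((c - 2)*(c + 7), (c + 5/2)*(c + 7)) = c + 7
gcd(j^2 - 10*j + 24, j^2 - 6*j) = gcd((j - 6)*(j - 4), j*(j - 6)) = j - 6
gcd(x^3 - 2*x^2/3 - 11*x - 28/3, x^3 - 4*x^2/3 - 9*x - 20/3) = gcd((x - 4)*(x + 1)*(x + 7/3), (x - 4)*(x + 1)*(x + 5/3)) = x^2 - 3*x - 4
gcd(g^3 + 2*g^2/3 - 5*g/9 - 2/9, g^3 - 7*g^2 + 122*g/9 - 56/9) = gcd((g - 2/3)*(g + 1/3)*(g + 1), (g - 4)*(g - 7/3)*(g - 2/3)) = g - 2/3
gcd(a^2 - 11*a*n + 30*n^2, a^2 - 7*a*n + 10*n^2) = a - 5*n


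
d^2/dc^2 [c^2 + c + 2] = 2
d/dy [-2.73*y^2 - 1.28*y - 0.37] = -5.46*y - 1.28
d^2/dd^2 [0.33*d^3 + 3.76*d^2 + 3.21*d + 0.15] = 1.98*d + 7.52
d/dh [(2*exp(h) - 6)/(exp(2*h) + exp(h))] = 2*(-exp(2*h) + 6*exp(h) + 3)*exp(-h)/(exp(2*h) + 2*exp(h) + 1)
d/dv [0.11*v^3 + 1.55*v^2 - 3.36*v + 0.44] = 0.33*v^2 + 3.1*v - 3.36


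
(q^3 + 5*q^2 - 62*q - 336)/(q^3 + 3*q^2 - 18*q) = (q^2 - q - 56)/(q*(q - 3))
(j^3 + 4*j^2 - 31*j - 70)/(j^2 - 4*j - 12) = (j^2 + 2*j - 35)/(j - 6)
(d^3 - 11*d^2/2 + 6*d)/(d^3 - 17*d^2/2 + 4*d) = (2*d^2 - 11*d + 12)/(2*d^2 - 17*d + 8)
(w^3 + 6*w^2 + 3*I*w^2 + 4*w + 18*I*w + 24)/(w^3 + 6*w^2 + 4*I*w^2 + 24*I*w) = (w - I)/w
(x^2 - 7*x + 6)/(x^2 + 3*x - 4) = (x - 6)/(x + 4)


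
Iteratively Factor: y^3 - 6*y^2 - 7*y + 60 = (y - 4)*(y^2 - 2*y - 15) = (y - 4)*(y + 3)*(y - 5)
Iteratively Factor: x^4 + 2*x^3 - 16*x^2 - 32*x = (x + 2)*(x^3 - 16*x) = (x + 2)*(x + 4)*(x^2 - 4*x) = x*(x + 2)*(x + 4)*(x - 4)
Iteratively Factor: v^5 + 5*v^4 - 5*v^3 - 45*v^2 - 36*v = (v - 3)*(v^4 + 8*v^3 + 19*v^2 + 12*v) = (v - 3)*(v + 3)*(v^3 + 5*v^2 + 4*v) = (v - 3)*(v + 1)*(v + 3)*(v^2 + 4*v) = (v - 3)*(v + 1)*(v + 3)*(v + 4)*(v)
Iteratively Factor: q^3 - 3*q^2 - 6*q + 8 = (q - 4)*(q^2 + q - 2) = (q - 4)*(q + 2)*(q - 1)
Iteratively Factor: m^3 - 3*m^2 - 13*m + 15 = (m - 1)*(m^2 - 2*m - 15) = (m - 1)*(m + 3)*(m - 5)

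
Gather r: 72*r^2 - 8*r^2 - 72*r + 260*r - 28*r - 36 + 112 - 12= 64*r^2 + 160*r + 64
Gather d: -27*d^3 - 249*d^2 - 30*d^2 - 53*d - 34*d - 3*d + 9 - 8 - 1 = -27*d^3 - 279*d^2 - 90*d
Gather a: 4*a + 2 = 4*a + 2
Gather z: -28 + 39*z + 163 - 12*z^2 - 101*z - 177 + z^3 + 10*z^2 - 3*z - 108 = z^3 - 2*z^2 - 65*z - 150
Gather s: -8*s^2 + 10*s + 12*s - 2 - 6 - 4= -8*s^2 + 22*s - 12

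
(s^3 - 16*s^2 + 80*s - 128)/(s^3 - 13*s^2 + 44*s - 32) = (s - 4)/(s - 1)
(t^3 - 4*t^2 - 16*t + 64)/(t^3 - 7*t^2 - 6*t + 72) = (t^2 - 16)/(t^2 - 3*t - 18)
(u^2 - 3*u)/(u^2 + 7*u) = (u - 3)/(u + 7)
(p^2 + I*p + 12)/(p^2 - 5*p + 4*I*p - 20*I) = (p - 3*I)/(p - 5)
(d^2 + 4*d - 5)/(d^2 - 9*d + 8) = (d + 5)/(d - 8)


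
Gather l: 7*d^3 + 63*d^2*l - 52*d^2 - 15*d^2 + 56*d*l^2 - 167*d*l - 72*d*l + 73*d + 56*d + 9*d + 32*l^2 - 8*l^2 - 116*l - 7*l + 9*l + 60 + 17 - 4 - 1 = 7*d^3 - 67*d^2 + 138*d + l^2*(56*d + 24) + l*(63*d^2 - 239*d - 114) + 72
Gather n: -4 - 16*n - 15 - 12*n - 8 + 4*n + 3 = -24*n - 24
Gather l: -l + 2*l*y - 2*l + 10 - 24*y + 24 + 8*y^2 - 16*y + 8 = l*(2*y - 3) + 8*y^2 - 40*y + 42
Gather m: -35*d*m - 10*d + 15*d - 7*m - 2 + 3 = 5*d + m*(-35*d - 7) + 1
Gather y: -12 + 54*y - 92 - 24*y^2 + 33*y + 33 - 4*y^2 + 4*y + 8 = -28*y^2 + 91*y - 63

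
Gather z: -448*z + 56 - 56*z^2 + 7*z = -56*z^2 - 441*z + 56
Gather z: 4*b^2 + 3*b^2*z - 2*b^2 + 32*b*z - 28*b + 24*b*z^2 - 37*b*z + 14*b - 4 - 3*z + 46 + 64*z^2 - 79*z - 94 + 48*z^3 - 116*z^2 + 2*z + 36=2*b^2 - 14*b + 48*z^3 + z^2*(24*b - 52) + z*(3*b^2 - 5*b - 80) - 16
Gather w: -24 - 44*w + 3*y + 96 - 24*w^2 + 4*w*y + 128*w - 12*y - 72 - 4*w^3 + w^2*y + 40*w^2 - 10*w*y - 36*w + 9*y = -4*w^3 + w^2*(y + 16) + w*(48 - 6*y)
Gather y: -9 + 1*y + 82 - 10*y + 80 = 153 - 9*y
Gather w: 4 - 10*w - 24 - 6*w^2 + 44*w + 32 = -6*w^2 + 34*w + 12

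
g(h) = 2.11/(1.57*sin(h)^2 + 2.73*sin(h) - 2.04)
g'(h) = 2.11*(-3.14*sin(h)*cos(h) - 2.73*cos(h))/(1.57*sin(h)^2 + 2.73*sin(h) - 2.04)^2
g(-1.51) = -0.66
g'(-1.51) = 0.01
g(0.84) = 2.44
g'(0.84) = -9.57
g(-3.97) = 2.56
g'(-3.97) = 10.59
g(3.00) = -1.30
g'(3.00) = 2.51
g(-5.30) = 1.60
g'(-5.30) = -3.59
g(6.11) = -0.86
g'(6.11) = -0.75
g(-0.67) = -0.67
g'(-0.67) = -0.13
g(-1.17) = -0.65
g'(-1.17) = 0.01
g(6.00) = -0.79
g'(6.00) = -0.52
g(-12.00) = -17.14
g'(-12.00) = -518.43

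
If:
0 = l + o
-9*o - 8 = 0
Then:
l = 8/9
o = -8/9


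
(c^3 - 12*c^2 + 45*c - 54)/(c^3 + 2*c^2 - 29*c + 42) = (c^2 - 9*c + 18)/(c^2 + 5*c - 14)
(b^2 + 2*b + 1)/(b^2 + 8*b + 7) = (b + 1)/(b + 7)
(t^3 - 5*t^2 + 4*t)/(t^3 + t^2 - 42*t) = (t^2 - 5*t + 4)/(t^2 + t - 42)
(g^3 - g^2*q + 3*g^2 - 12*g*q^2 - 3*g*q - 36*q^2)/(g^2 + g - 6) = (g^2 - g*q - 12*q^2)/(g - 2)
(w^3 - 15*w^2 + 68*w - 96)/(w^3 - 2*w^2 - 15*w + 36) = (w^2 - 12*w + 32)/(w^2 + w - 12)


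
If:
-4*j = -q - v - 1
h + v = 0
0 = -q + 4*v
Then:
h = -v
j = 5*v/4 + 1/4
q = 4*v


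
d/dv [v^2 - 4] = 2*v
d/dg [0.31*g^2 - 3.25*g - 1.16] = 0.62*g - 3.25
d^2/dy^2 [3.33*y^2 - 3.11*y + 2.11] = 6.66000000000000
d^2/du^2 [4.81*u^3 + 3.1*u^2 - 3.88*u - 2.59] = 28.86*u + 6.2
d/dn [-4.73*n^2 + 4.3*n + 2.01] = 4.3 - 9.46*n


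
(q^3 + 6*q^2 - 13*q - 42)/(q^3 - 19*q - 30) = (q^2 + 4*q - 21)/(q^2 - 2*q - 15)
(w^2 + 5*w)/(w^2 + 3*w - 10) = w/(w - 2)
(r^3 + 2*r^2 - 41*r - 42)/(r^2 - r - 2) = (r^2 + r - 42)/(r - 2)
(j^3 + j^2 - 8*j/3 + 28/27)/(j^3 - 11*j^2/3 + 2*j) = (9*j^2 + 15*j - 14)/(9*j*(j - 3))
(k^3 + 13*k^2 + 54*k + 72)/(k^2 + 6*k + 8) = (k^2 + 9*k + 18)/(k + 2)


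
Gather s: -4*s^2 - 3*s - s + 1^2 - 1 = -4*s^2 - 4*s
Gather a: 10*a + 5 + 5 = 10*a + 10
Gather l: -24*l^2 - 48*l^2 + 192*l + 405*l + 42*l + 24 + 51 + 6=-72*l^2 + 639*l + 81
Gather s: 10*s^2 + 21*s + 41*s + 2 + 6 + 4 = 10*s^2 + 62*s + 12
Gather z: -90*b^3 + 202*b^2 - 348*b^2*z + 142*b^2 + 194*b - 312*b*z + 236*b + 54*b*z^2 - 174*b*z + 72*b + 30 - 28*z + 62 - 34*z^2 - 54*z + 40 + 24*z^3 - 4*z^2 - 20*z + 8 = -90*b^3 + 344*b^2 + 502*b + 24*z^3 + z^2*(54*b - 38) + z*(-348*b^2 - 486*b - 102) + 140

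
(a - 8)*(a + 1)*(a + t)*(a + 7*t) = a^4 + 8*a^3*t - 7*a^3 + 7*a^2*t^2 - 56*a^2*t - 8*a^2 - 49*a*t^2 - 64*a*t - 56*t^2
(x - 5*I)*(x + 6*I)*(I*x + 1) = I*x^3 + 31*I*x + 30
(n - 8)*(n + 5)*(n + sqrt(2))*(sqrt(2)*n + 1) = sqrt(2)*n^4 - 3*sqrt(2)*n^3 + 3*n^3 - 39*sqrt(2)*n^2 - 9*n^2 - 120*n - 3*sqrt(2)*n - 40*sqrt(2)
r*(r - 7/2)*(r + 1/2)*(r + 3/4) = r^4 - 9*r^3/4 - 4*r^2 - 21*r/16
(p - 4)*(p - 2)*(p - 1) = p^3 - 7*p^2 + 14*p - 8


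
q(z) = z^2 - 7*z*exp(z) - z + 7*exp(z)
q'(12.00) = -13671379.48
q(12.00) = -12531986.94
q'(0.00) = -1.00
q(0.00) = 7.00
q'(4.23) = -2027.26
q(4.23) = -1540.03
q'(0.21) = -2.39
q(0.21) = 6.66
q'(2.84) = -335.58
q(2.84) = -215.23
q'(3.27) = -596.73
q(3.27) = -410.66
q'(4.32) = -2266.06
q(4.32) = -1733.04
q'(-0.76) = -0.03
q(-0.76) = 7.10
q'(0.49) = -5.62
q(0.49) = 5.58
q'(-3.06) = -6.12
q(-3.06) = 13.76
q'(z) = -7*z*exp(z) + 2*z - 1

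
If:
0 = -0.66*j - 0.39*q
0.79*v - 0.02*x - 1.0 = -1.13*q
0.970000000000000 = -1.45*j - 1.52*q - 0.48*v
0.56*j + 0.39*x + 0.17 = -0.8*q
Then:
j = -24.44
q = 41.36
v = -59.16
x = -50.18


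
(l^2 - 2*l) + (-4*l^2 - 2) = -3*l^2 - 2*l - 2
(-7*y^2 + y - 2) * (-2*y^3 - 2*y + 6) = 14*y^5 - 2*y^4 + 18*y^3 - 44*y^2 + 10*y - 12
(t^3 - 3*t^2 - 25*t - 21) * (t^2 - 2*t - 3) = t^5 - 5*t^4 - 22*t^3 + 38*t^2 + 117*t + 63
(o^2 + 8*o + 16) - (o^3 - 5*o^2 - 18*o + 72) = -o^3 + 6*o^2 + 26*o - 56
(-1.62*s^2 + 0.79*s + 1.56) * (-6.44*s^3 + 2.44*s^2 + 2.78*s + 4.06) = 10.4328*s^5 - 9.0404*s^4 - 12.6224*s^3 - 0.574599999999999*s^2 + 7.5442*s + 6.3336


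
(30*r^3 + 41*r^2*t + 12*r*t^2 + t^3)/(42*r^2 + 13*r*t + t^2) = (5*r^2 + 6*r*t + t^2)/(7*r + t)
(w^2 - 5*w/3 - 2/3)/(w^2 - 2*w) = (w + 1/3)/w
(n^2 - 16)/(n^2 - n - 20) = (n - 4)/(n - 5)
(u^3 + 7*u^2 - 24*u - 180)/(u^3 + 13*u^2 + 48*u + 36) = (u - 5)/(u + 1)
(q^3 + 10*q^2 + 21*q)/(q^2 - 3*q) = (q^2 + 10*q + 21)/(q - 3)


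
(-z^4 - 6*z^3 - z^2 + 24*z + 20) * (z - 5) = -z^5 - z^4 + 29*z^3 + 29*z^2 - 100*z - 100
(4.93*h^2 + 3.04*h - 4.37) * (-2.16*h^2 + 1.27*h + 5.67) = -10.6488*h^4 - 0.305300000000001*h^3 + 41.2531*h^2 + 11.6869*h - 24.7779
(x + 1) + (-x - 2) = -1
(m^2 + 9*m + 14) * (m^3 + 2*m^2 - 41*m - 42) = m^5 + 11*m^4 - 9*m^3 - 383*m^2 - 952*m - 588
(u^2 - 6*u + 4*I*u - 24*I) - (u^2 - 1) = -6*u + 4*I*u + 1 - 24*I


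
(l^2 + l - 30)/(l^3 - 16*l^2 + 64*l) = (l^2 + l - 30)/(l*(l^2 - 16*l + 64))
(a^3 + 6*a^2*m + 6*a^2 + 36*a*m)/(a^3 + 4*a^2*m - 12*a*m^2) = (a + 6)/(a - 2*m)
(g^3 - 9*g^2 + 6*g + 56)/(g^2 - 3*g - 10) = (g^2 - 11*g + 28)/(g - 5)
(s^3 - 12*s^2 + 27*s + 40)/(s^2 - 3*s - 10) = (s^2 - 7*s - 8)/(s + 2)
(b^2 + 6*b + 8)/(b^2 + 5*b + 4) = (b + 2)/(b + 1)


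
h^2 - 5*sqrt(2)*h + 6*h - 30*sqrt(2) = (h + 6)*(h - 5*sqrt(2))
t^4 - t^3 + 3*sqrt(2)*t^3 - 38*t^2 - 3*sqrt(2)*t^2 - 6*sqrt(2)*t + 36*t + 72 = (t - 2)*(t + 1)*(t - 3*sqrt(2))*(t + 6*sqrt(2))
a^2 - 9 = (a - 3)*(a + 3)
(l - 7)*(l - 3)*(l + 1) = l^3 - 9*l^2 + 11*l + 21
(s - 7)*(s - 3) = s^2 - 10*s + 21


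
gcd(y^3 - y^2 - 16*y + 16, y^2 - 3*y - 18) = 1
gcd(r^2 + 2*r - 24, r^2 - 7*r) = 1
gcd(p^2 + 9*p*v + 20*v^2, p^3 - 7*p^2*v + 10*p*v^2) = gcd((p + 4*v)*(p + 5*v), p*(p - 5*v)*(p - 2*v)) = 1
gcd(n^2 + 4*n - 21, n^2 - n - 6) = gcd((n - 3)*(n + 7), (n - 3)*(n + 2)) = n - 3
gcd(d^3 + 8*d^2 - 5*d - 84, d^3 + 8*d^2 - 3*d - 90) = d - 3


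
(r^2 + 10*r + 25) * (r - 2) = r^3 + 8*r^2 + 5*r - 50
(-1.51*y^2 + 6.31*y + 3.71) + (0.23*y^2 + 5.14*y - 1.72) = -1.28*y^2 + 11.45*y + 1.99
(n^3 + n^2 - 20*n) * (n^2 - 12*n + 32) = n^5 - 11*n^4 + 272*n^2 - 640*n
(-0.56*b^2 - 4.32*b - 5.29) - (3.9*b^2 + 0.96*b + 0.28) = -4.46*b^2 - 5.28*b - 5.57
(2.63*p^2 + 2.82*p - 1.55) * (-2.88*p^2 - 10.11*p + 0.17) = -7.5744*p^4 - 34.7109*p^3 - 23.5991*p^2 + 16.1499*p - 0.2635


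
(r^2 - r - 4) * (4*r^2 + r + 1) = 4*r^4 - 3*r^3 - 16*r^2 - 5*r - 4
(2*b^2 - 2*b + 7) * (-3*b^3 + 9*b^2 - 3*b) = -6*b^5 + 24*b^4 - 45*b^3 + 69*b^2 - 21*b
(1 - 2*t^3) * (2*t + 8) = -4*t^4 - 16*t^3 + 2*t + 8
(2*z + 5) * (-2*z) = -4*z^2 - 10*z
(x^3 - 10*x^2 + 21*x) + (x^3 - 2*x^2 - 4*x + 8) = 2*x^3 - 12*x^2 + 17*x + 8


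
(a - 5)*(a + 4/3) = a^2 - 11*a/3 - 20/3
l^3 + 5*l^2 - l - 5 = (l - 1)*(l + 1)*(l + 5)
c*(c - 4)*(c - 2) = c^3 - 6*c^2 + 8*c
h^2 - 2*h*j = h*(h - 2*j)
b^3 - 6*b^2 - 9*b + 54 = (b - 6)*(b - 3)*(b + 3)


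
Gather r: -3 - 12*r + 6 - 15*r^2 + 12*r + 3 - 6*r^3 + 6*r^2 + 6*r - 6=-6*r^3 - 9*r^2 + 6*r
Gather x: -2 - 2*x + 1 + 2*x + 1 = 0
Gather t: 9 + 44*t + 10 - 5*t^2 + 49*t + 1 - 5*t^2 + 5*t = -10*t^2 + 98*t + 20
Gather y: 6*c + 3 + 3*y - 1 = 6*c + 3*y + 2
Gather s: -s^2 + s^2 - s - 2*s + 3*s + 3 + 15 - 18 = 0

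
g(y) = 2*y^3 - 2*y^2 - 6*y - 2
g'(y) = 6*y^2 - 4*y - 6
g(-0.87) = 0.39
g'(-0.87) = 2.02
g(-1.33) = -2.26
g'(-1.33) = 9.93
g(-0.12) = -1.31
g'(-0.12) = -5.43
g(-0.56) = 0.38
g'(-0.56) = -1.88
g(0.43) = -4.79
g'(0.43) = -6.61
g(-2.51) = -31.17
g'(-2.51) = 41.84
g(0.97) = -7.88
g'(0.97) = -4.23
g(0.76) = -6.84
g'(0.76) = -5.57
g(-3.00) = -56.00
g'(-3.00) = 60.00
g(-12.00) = -3674.00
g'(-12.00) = 906.00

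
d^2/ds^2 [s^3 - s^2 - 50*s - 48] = 6*s - 2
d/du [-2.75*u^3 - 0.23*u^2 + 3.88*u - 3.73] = -8.25*u^2 - 0.46*u + 3.88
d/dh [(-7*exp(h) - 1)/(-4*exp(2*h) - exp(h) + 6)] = (-(7*exp(h) + 1)*(8*exp(h) + 1) + 28*exp(2*h) + 7*exp(h) - 42)*exp(h)/(4*exp(2*h) + exp(h) - 6)^2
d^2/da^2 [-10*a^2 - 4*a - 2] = -20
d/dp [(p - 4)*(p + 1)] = 2*p - 3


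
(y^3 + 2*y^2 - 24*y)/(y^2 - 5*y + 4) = y*(y + 6)/(y - 1)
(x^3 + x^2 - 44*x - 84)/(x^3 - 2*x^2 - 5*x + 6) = (x^2 - x - 42)/(x^2 - 4*x + 3)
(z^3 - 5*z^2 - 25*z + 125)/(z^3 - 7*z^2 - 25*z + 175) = (z - 5)/(z - 7)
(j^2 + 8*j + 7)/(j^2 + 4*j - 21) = (j + 1)/(j - 3)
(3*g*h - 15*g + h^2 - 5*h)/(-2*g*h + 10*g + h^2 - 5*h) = (-3*g - h)/(2*g - h)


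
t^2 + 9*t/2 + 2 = (t + 1/2)*(t + 4)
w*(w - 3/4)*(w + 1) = w^3 + w^2/4 - 3*w/4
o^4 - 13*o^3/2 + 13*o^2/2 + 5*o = o*(o - 5)*(o - 2)*(o + 1/2)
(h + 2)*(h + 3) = h^2 + 5*h + 6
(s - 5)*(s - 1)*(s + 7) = s^3 + s^2 - 37*s + 35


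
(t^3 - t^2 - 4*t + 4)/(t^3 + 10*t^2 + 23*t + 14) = (t^2 - 3*t + 2)/(t^2 + 8*t + 7)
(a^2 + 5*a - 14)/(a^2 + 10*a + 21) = (a - 2)/(a + 3)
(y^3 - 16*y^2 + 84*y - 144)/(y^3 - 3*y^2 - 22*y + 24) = (y^2 - 10*y + 24)/(y^2 + 3*y - 4)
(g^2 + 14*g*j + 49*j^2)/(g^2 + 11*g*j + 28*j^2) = (g + 7*j)/(g + 4*j)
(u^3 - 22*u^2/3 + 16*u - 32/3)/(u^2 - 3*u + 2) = (3*u^2 - 16*u + 16)/(3*(u - 1))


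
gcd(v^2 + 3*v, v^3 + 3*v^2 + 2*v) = v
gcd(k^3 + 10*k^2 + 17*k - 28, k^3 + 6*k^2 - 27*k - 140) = k^2 + 11*k + 28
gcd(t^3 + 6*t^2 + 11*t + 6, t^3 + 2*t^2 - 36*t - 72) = t + 2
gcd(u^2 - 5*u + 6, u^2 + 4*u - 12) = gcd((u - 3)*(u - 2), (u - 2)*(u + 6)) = u - 2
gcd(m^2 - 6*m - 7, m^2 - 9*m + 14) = m - 7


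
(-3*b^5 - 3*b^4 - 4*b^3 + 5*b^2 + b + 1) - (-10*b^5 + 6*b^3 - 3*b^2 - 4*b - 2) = 7*b^5 - 3*b^4 - 10*b^3 + 8*b^2 + 5*b + 3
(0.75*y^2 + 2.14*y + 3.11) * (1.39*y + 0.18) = 1.0425*y^3 + 3.1096*y^2 + 4.7081*y + 0.5598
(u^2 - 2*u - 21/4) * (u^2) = u^4 - 2*u^3 - 21*u^2/4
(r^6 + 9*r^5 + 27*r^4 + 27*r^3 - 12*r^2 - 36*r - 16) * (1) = r^6 + 9*r^5 + 27*r^4 + 27*r^3 - 12*r^2 - 36*r - 16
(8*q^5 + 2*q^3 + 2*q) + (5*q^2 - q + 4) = 8*q^5 + 2*q^3 + 5*q^2 + q + 4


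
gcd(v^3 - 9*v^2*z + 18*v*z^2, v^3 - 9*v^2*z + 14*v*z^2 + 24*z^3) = -v + 6*z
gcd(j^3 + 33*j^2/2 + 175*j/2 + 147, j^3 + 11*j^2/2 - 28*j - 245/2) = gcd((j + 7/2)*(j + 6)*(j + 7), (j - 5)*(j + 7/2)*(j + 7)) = j^2 + 21*j/2 + 49/2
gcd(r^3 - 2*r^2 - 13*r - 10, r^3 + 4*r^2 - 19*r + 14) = 1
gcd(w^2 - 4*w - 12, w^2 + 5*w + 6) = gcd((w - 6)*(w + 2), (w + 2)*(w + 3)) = w + 2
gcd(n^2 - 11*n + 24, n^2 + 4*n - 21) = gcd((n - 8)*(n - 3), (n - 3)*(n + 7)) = n - 3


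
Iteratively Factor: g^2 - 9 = (g - 3)*(g + 3)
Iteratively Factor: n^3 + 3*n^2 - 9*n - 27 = (n + 3)*(n^2 - 9) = (n - 3)*(n + 3)*(n + 3)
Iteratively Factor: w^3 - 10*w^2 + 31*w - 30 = (w - 3)*(w^2 - 7*w + 10) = (w - 5)*(w - 3)*(w - 2)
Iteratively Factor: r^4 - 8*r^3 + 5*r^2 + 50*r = (r - 5)*(r^3 - 3*r^2 - 10*r) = (r - 5)^2*(r^2 + 2*r) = r*(r - 5)^2*(r + 2)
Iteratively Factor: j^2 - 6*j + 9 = (j - 3)*(j - 3)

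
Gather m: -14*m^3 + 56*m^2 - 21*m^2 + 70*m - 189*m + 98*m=-14*m^3 + 35*m^2 - 21*m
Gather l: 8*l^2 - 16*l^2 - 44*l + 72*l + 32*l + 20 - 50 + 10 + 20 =-8*l^2 + 60*l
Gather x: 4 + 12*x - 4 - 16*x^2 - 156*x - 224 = -16*x^2 - 144*x - 224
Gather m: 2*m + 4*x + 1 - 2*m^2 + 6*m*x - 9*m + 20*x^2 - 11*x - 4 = -2*m^2 + m*(6*x - 7) + 20*x^2 - 7*x - 3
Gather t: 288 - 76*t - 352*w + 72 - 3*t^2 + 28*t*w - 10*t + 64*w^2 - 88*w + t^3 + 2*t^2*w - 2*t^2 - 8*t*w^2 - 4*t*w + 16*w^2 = t^3 + t^2*(2*w - 5) + t*(-8*w^2 + 24*w - 86) + 80*w^2 - 440*w + 360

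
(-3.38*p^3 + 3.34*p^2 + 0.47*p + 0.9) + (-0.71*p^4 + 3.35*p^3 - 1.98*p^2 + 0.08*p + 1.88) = -0.71*p^4 - 0.0299999999999998*p^3 + 1.36*p^2 + 0.55*p + 2.78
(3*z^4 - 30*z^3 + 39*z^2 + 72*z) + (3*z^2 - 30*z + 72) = 3*z^4 - 30*z^3 + 42*z^2 + 42*z + 72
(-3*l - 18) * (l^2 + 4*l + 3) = -3*l^3 - 30*l^2 - 81*l - 54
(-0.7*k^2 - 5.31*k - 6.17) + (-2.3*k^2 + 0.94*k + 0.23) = -3.0*k^2 - 4.37*k - 5.94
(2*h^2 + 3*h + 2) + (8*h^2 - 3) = 10*h^2 + 3*h - 1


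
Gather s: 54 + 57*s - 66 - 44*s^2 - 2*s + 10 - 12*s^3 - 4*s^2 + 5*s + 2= -12*s^3 - 48*s^2 + 60*s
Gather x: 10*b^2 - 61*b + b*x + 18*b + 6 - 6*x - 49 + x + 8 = 10*b^2 - 43*b + x*(b - 5) - 35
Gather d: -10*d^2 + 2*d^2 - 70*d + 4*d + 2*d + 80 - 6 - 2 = -8*d^2 - 64*d + 72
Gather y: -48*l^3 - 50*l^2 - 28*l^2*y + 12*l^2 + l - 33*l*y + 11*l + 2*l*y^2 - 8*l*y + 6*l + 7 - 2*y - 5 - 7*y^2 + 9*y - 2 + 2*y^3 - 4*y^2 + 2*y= -48*l^3 - 38*l^2 + 18*l + 2*y^3 + y^2*(2*l - 11) + y*(-28*l^2 - 41*l + 9)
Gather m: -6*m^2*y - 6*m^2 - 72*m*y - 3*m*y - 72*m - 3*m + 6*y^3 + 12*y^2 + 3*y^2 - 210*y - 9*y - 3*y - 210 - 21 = m^2*(-6*y - 6) + m*(-75*y - 75) + 6*y^3 + 15*y^2 - 222*y - 231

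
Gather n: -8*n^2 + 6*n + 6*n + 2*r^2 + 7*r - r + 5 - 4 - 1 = -8*n^2 + 12*n + 2*r^2 + 6*r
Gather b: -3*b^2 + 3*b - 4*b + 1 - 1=-3*b^2 - b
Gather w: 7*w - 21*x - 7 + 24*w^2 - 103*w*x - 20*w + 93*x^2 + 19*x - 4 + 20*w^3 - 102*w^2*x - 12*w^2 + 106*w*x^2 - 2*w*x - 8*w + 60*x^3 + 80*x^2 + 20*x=20*w^3 + w^2*(12 - 102*x) + w*(106*x^2 - 105*x - 21) + 60*x^3 + 173*x^2 + 18*x - 11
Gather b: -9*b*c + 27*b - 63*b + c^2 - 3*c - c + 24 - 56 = b*(-9*c - 36) + c^2 - 4*c - 32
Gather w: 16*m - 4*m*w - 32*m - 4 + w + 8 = -16*m + w*(1 - 4*m) + 4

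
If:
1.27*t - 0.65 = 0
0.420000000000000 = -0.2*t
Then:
No Solution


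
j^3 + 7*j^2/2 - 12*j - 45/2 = (j - 3)*(j + 3/2)*(j + 5)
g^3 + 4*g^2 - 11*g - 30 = (g - 3)*(g + 2)*(g + 5)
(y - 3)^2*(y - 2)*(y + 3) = y^4 - 5*y^3 - 3*y^2 + 45*y - 54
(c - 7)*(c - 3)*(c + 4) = c^3 - 6*c^2 - 19*c + 84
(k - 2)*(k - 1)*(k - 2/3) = k^3 - 11*k^2/3 + 4*k - 4/3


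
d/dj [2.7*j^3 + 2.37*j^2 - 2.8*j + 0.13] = 8.1*j^2 + 4.74*j - 2.8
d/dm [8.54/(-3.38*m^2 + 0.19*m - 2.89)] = (57.7304*m - 1.6226)/(3.38*m^2 - 0.19*m + 2.89)^2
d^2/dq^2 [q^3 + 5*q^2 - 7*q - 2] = 6*q + 10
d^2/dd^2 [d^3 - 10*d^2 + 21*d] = 6*d - 20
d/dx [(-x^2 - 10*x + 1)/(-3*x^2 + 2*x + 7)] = 8*(-4*x^2 - x - 9)/(9*x^4 - 12*x^3 - 38*x^2 + 28*x + 49)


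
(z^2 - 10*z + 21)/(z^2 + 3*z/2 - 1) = 2*(z^2 - 10*z + 21)/(2*z^2 + 3*z - 2)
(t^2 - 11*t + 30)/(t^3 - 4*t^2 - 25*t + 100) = (t - 6)/(t^2 + t - 20)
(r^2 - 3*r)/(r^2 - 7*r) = (r - 3)/(r - 7)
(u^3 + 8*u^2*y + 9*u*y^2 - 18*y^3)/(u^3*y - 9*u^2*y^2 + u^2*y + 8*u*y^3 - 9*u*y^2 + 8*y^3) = (-u^2 - 9*u*y - 18*y^2)/(y*(-u^2 + 8*u*y - u + 8*y))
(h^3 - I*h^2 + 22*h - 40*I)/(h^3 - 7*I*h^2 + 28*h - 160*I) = (h - 2*I)/(h - 8*I)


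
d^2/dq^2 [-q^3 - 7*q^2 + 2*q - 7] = -6*q - 14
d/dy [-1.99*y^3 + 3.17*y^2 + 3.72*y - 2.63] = -5.97*y^2 + 6.34*y + 3.72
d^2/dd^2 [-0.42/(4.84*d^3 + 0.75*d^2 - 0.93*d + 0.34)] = ((12.1968*d + 0.63)*(4.84*d^3 + 0.75*d^2 - 0.93*d + 0.34) - 0.42*(14.52*d^2 + 1.5*d - 0.93)*(29.04*d^2 + 3.0*d - 1.86))/(4.84*d^3 + 0.75*d^2 - 0.93*d + 0.34)^3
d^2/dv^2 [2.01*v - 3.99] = 0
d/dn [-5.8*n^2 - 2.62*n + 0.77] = -11.6*n - 2.62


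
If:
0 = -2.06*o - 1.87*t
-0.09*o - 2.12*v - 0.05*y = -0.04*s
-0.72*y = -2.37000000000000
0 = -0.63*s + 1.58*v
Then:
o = -22.4409171075838*v - 1.8287037037037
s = 2.50793650793651*v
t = 24.7210102896377*v + 2.01450782333135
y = 3.29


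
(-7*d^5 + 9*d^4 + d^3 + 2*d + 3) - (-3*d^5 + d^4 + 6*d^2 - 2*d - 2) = -4*d^5 + 8*d^4 + d^3 - 6*d^2 + 4*d + 5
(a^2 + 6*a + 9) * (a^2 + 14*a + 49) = a^4 + 20*a^3 + 142*a^2 + 420*a + 441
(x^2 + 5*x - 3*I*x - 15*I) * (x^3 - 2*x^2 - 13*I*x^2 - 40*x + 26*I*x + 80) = x^5 + 3*x^4 - 16*I*x^4 - 89*x^3 - 48*I*x^3 - 237*x^2 + 280*I*x^2 + 790*x + 360*I*x - 1200*I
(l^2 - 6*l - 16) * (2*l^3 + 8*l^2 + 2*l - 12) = 2*l^5 - 4*l^4 - 78*l^3 - 152*l^2 + 40*l + 192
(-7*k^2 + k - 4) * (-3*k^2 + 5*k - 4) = 21*k^4 - 38*k^3 + 45*k^2 - 24*k + 16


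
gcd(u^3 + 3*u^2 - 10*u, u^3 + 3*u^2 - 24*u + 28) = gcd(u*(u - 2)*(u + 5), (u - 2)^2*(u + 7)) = u - 2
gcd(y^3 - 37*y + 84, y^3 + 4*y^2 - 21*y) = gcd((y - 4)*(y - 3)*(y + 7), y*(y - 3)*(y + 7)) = y^2 + 4*y - 21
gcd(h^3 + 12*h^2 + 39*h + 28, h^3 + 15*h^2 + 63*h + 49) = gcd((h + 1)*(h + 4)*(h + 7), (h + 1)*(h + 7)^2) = h^2 + 8*h + 7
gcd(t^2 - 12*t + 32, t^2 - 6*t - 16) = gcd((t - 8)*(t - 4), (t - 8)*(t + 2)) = t - 8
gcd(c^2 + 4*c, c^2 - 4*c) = c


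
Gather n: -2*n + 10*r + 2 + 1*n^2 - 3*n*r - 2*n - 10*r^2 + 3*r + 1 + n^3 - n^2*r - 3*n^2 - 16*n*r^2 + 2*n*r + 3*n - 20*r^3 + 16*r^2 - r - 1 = n^3 + n^2*(-r - 2) + n*(-16*r^2 - r - 1) - 20*r^3 + 6*r^2 + 12*r + 2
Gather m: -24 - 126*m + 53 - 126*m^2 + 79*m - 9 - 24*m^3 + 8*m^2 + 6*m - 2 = -24*m^3 - 118*m^2 - 41*m + 18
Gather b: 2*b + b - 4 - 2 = 3*b - 6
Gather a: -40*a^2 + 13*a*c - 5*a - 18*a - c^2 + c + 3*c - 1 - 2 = -40*a^2 + a*(13*c - 23) - c^2 + 4*c - 3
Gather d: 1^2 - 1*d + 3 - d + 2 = 6 - 2*d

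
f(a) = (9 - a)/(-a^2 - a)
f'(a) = (9 - a)*(2*a + 1)/(-a^2 - a)^2 - 1/(-a^2 - a) = (-a^2 + 18*a + 9)/(a^2*(a^2 + 2*a + 1))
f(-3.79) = -1.21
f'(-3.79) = -0.66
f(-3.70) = -1.27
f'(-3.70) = -0.71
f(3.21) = -0.43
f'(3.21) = 0.31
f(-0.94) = 176.24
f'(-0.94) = -2767.59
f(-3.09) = -1.87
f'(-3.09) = -1.35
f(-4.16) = -1.00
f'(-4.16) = -0.48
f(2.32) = -0.87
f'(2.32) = 0.76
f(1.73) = -1.54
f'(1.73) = 1.67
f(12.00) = 0.02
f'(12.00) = 0.00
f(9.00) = 0.00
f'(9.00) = 0.01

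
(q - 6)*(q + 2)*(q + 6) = q^3 + 2*q^2 - 36*q - 72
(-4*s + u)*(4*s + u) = -16*s^2 + u^2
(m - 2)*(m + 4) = m^2 + 2*m - 8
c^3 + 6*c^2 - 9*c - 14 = (c - 2)*(c + 1)*(c + 7)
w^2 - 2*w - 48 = (w - 8)*(w + 6)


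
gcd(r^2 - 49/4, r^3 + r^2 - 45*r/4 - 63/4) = r - 7/2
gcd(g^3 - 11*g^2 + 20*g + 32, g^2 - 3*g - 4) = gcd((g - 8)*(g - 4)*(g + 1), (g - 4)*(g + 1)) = g^2 - 3*g - 4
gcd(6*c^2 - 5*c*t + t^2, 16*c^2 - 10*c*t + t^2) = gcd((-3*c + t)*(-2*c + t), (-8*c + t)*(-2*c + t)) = -2*c + t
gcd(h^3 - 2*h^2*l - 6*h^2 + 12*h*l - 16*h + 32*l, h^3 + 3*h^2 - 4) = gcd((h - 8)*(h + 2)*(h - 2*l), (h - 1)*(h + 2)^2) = h + 2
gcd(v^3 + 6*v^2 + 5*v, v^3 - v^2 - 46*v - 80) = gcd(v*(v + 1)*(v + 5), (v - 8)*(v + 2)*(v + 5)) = v + 5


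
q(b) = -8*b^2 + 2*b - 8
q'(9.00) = -142.00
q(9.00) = -638.00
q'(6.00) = -94.00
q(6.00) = -284.00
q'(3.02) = -46.32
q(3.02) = -74.92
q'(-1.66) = 28.56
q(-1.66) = -33.36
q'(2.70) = -41.20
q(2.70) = -60.92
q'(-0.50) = 10.00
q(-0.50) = -11.00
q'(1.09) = -15.44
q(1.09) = -15.32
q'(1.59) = -23.44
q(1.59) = -25.04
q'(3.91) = -60.56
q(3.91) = -122.48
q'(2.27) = -34.32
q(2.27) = -44.68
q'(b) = 2 - 16*b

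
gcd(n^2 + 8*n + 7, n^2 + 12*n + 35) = n + 7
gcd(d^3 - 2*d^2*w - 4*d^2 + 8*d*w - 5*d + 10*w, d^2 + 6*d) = 1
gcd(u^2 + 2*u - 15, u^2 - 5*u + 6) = u - 3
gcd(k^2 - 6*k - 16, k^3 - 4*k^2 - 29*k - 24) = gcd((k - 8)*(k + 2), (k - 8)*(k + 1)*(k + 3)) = k - 8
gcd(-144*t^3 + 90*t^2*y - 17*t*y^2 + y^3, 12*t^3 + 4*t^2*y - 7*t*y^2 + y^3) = -6*t + y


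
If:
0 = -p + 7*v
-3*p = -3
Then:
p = 1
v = 1/7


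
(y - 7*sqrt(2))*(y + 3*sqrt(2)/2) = y^2 - 11*sqrt(2)*y/2 - 21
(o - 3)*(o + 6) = o^2 + 3*o - 18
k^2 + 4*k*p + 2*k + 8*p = (k + 2)*(k + 4*p)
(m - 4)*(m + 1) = m^2 - 3*m - 4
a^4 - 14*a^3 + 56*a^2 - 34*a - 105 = (a - 7)*(a - 5)*(a - 3)*(a + 1)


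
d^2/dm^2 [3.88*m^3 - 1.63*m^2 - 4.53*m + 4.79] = 23.28*m - 3.26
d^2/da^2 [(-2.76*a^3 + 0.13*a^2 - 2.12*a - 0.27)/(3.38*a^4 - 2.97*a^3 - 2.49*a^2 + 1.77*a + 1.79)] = (-63.0626879999999*a^9 + 8.91103199999998*a^8 - 437.839116*a^7 + 555.288918*a^6 + 380.543004*a^5 - 196.498626*a^4 + 138.46666*a^3 - 166.162518*a^2 - 111.226788*a + 10.168058)/(38.614472*a^12 - 101.791404*a^11 + 4.10365800000002*a^10 + 184.442175*a^9 - 48.284013*a^8 - 205.59852*a^7 + 51.845688*a^6 + 148.687038*a^5 - 14.077758*a^4 - 70.3377*a^3 - 7.110954*a^2 + 17.013771*a + 5.735339)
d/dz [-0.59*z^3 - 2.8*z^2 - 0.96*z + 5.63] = -1.77*z^2 - 5.6*z - 0.96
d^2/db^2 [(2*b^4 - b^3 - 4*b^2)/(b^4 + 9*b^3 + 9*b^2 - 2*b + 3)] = 2*(-19*b^9 - 66*b^8 - 57*b^7 - 83*b^6 - 336*b^5 + 276*b^4 + 611*b^3 + 450*b^2 - 27*b - 36)/(b^12 + 27*b^11 + 270*b^10 + 1209*b^9 + 2331*b^8 + 1755*b^7 + 660*b^6 + 1044*b^5 + 540*b^4 - 89*b^3 + 279*b^2 - 54*b + 27)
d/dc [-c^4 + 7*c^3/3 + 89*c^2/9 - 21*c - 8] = -4*c^3 + 7*c^2 + 178*c/9 - 21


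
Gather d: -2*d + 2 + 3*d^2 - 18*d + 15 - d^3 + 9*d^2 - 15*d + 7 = -d^3 + 12*d^2 - 35*d + 24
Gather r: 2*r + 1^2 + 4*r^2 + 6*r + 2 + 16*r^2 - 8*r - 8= 20*r^2 - 5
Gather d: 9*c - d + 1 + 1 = 9*c - d + 2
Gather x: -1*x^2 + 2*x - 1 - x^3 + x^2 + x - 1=-x^3 + 3*x - 2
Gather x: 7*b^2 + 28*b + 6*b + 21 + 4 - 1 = 7*b^2 + 34*b + 24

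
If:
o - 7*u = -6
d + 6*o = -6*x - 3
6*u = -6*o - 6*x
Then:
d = 3/2 - 3*x/4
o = -7*x/8 - 3/4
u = 3/4 - x/8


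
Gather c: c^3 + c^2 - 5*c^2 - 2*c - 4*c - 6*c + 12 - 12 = c^3 - 4*c^2 - 12*c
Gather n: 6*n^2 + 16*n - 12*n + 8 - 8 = 6*n^2 + 4*n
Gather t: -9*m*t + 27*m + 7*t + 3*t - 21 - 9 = 27*m + t*(10 - 9*m) - 30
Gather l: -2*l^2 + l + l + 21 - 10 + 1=-2*l^2 + 2*l + 12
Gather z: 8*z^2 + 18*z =8*z^2 + 18*z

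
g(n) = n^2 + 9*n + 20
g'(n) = 2*n + 9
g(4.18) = 75.09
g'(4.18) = 17.36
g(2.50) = 48.75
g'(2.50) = 14.00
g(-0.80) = 13.44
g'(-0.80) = 7.40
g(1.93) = 41.09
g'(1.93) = 12.86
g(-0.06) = 19.46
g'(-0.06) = 8.88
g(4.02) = 72.34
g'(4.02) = 17.04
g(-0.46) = 16.07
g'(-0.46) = 8.08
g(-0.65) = 14.57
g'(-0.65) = 7.70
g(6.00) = 110.00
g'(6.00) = 21.00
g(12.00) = 272.00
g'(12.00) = 33.00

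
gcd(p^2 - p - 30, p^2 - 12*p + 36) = p - 6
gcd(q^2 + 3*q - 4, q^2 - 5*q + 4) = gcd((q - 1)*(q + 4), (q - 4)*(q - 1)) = q - 1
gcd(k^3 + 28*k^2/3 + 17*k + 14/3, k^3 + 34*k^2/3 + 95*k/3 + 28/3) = k^2 + 22*k/3 + 7/3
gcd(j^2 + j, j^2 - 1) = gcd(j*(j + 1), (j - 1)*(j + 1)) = j + 1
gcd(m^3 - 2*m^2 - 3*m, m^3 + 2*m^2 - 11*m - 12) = m^2 - 2*m - 3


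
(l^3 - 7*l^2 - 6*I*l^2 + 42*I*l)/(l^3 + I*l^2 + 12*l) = (l^2 - 7*l - 6*I*l + 42*I)/(l^2 + I*l + 12)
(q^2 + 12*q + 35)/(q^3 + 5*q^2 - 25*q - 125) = (q + 7)/(q^2 - 25)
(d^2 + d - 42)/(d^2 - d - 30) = (d + 7)/(d + 5)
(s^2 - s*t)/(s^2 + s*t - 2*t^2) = s/(s + 2*t)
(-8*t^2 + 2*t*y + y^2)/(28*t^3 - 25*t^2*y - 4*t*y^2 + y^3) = (-2*t + y)/(7*t^2 - 8*t*y + y^2)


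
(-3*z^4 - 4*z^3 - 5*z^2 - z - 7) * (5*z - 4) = -15*z^5 - 8*z^4 - 9*z^3 + 15*z^2 - 31*z + 28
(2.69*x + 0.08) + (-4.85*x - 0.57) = -2.16*x - 0.49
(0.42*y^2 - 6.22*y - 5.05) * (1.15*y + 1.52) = 0.483*y^3 - 6.5146*y^2 - 15.2619*y - 7.676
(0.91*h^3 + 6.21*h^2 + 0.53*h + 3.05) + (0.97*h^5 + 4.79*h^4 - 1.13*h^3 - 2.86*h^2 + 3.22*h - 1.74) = 0.97*h^5 + 4.79*h^4 - 0.22*h^3 + 3.35*h^2 + 3.75*h + 1.31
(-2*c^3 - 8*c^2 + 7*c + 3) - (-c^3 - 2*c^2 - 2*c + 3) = -c^3 - 6*c^2 + 9*c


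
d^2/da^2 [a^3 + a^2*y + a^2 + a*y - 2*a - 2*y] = 6*a + 2*y + 2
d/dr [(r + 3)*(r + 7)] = 2*r + 10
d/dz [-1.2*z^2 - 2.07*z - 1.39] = -2.4*z - 2.07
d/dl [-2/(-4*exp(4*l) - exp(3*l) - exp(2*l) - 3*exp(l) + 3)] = (-32*exp(3*l) - 6*exp(2*l) - 4*exp(l) - 6)*exp(l)/(4*exp(4*l) + exp(3*l) + exp(2*l) + 3*exp(l) - 3)^2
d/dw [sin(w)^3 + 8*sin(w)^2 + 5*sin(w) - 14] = (3*sin(w)^2 + 16*sin(w) + 5)*cos(w)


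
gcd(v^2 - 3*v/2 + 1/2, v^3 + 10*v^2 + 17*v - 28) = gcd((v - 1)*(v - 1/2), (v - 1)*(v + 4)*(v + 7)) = v - 1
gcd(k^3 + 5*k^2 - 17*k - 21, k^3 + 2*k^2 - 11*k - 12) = k^2 - 2*k - 3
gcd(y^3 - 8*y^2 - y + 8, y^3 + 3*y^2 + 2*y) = y + 1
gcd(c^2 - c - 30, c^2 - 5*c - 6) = c - 6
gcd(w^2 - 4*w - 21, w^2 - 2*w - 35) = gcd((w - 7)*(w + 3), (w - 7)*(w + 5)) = w - 7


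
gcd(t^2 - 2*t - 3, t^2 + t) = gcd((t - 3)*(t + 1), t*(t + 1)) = t + 1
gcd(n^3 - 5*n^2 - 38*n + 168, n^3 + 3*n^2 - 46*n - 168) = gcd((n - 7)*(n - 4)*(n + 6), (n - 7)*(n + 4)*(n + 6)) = n^2 - n - 42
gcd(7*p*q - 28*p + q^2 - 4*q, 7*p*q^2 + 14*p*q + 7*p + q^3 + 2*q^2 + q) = 7*p + q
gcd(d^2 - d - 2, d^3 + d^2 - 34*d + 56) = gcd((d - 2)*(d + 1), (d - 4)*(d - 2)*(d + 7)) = d - 2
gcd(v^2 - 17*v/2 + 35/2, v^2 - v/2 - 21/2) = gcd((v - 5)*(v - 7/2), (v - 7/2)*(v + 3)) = v - 7/2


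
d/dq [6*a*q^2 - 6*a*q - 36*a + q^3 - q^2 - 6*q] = 12*a*q - 6*a + 3*q^2 - 2*q - 6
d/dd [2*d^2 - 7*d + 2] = 4*d - 7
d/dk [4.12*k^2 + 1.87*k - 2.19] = 8.24*k + 1.87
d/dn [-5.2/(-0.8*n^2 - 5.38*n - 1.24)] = (-8.32*n - 27.976)/(0.8*n^2 + 5.38*n + 1.24)^2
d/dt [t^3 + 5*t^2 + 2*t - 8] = 3*t^2 + 10*t + 2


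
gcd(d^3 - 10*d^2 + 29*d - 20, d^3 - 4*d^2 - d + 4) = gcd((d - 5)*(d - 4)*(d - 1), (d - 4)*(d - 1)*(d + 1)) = d^2 - 5*d + 4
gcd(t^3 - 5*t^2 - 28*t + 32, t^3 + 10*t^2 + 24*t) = t + 4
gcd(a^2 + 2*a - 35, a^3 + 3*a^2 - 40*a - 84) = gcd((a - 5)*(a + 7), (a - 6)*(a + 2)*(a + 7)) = a + 7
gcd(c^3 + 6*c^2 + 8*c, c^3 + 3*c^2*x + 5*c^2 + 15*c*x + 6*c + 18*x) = c + 2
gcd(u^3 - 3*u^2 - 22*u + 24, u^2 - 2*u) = 1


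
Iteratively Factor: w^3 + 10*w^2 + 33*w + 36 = (w + 3)*(w^2 + 7*w + 12) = (w + 3)^2*(w + 4)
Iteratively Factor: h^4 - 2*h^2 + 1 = (h + 1)*(h^3 - h^2 - h + 1) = (h + 1)^2*(h^2 - 2*h + 1) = (h - 1)*(h + 1)^2*(h - 1)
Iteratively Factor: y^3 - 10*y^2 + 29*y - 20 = (y - 5)*(y^2 - 5*y + 4) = (y - 5)*(y - 4)*(y - 1)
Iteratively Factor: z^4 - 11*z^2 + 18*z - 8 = (z + 4)*(z^3 - 4*z^2 + 5*z - 2) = (z - 1)*(z + 4)*(z^2 - 3*z + 2) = (z - 2)*(z - 1)*(z + 4)*(z - 1)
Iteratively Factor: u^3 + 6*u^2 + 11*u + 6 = (u + 1)*(u^2 + 5*u + 6) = (u + 1)*(u + 3)*(u + 2)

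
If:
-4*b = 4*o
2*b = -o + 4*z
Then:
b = 4*z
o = -4*z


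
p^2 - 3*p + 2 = (p - 2)*(p - 1)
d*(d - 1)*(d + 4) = d^3 + 3*d^2 - 4*d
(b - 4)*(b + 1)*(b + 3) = b^3 - 13*b - 12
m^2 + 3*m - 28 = (m - 4)*(m + 7)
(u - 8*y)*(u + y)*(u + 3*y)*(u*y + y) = u^4*y - 4*u^3*y^2 + u^3*y - 29*u^2*y^3 - 4*u^2*y^2 - 24*u*y^4 - 29*u*y^3 - 24*y^4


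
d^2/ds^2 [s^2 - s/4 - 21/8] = 2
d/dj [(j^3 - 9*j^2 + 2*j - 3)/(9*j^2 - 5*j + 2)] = (9*j^4 - 10*j^3 + 33*j^2 + 18*j - 11)/(81*j^4 - 90*j^3 + 61*j^2 - 20*j + 4)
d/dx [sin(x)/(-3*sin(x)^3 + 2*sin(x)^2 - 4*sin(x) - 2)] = 2*(3*sin(x)^3 - sin(x)^2 - 1)*cos(x)/(3*sin(x)^3 - 2*sin(x)^2 + 4*sin(x) + 2)^2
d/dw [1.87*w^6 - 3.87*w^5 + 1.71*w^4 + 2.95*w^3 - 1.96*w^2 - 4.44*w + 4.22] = 11.22*w^5 - 19.35*w^4 + 6.84*w^3 + 8.85*w^2 - 3.92*w - 4.44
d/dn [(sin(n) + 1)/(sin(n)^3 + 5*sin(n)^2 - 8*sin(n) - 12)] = -2*(sin(n) + 2)*cos(n)/((sin(n) - 2)^2*(sin(n) + 6)^2)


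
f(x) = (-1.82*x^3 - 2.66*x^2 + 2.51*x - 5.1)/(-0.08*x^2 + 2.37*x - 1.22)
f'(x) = (0.16*x - 2.37)*(-1.82*x^3 - 2.66*x^2 + 2.51*x - 5.1)/(-0.08*x^2 + 2.37*x - 1.22)^2 + (-5.46*x^2 - 5.32*x + 2.51)/(-0.08*x^2 + 2.37*x - 1.22) = (0.1456*x^4 - 8.6268*x^3 + 0.557799999999999*x^2 + 5.6744*x + 9.0248)/(0.0064*x^4 - 0.3792*x^3 + 5.8121*x^2 - 5.7828*x + 1.4884)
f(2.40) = -9.87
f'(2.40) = -5.52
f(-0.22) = 3.30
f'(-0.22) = 2.59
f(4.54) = -27.73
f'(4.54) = -11.23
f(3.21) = -15.22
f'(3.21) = -7.65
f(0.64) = -19.17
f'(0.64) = 152.74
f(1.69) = -6.74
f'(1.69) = -3.10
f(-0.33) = 3.06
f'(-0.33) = 1.86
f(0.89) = -7.57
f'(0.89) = 12.50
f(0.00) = 4.18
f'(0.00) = 6.06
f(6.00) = -47.32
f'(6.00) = -15.74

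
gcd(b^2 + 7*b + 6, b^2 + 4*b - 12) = b + 6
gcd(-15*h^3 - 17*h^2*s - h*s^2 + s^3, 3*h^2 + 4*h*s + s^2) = 3*h^2 + 4*h*s + s^2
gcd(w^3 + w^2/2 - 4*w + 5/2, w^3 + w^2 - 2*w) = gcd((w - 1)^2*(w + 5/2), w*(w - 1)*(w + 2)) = w - 1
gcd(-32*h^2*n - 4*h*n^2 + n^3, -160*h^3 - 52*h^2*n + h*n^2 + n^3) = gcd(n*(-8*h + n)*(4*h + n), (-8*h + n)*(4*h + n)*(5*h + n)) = 32*h^2 + 4*h*n - n^2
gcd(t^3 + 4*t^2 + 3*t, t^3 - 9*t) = t^2 + 3*t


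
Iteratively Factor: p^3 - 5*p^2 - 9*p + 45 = (p - 5)*(p^2 - 9) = (p - 5)*(p - 3)*(p + 3)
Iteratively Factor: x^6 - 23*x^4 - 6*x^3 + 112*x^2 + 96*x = (x - 3)*(x^5 + 3*x^4 - 14*x^3 - 48*x^2 - 32*x) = (x - 3)*(x + 2)*(x^4 + x^3 - 16*x^2 - 16*x) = (x - 4)*(x - 3)*(x + 2)*(x^3 + 5*x^2 + 4*x) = (x - 4)*(x - 3)*(x + 1)*(x + 2)*(x^2 + 4*x) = x*(x - 4)*(x - 3)*(x + 1)*(x + 2)*(x + 4)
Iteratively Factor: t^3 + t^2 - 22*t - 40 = (t + 2)*(t^2 - t - 20) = (t + 2)*(t + 4)*(t - 5)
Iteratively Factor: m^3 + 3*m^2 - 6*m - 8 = (m - 2)*(m^2 + 5*m + 4) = (m - 2)*(m + 1)*(m + 4)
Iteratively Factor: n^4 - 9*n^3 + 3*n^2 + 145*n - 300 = (n - 5)*(n^3 - 4*n^2 - 17*n + 60) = (n - 5)*(n - 3)*(n^2 - n - 20) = (n - 5)*(n - 3)*(n + 4)*(n - 5)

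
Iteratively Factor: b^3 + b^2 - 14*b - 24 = (b + 2)*(b^2 - b - 12) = (b - 4)*(b + 2)*(b + 3)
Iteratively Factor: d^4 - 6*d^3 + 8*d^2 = (d - 2)*(d^3 - 4*d^2) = (d - 4)*(d - 2)*(d^2) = d*(d - 4)*(d - 2)*(d)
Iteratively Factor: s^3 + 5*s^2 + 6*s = (s + 3)*(s^2 + 2*s) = s*(s + 3)*(s + 2)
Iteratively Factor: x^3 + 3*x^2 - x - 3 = (x + 1)*(x^2 + 2*x - 3) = (x + 1)*(x + 3)*(x - 1)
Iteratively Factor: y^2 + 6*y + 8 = (y + 4)*(y + 2)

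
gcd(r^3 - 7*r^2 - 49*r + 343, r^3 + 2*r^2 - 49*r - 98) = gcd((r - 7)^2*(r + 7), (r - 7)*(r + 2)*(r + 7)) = r^2 - 49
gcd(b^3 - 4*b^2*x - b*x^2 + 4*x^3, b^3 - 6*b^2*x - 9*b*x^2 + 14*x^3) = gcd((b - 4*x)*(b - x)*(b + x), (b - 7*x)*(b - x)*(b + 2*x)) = -b + x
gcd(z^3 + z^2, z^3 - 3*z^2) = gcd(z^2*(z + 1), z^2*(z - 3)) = z^2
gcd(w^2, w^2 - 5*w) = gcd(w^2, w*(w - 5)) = w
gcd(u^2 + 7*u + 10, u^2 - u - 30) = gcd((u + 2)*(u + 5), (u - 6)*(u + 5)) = u + 5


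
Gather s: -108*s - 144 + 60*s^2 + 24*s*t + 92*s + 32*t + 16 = 60*s^2 + s*(24*t - 16) + 32*t - 128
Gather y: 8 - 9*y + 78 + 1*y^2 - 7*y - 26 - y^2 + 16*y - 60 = 0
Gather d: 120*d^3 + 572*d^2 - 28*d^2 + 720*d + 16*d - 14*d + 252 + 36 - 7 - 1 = 120*d^3 + 544*d^2 + 722*d + 280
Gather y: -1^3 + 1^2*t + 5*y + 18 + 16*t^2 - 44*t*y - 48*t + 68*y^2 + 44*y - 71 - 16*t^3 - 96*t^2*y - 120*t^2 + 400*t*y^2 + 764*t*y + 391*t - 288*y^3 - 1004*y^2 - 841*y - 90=-16*t^3 - 104*t^2 + 344*t - 288*y^3 + y^2*(400*t - 936) + y*(-96*t^2 + 720*t - 792) - 144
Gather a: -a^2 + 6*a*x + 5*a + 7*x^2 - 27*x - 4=-a^2 + a*(6*x + 5) + 7*x^2 - 27*x - 4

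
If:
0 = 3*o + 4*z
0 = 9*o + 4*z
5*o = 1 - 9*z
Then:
No Solution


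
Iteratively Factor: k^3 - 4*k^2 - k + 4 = (k - 4)*(k^2 - 1) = (k - 4)*(k - 1)*(k + 1)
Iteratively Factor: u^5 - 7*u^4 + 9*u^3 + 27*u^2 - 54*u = (u - 3)*(u^4 - 4*u^3 - 3*u^2 + 18*u) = (u - 3)*(u + 2)*(u^3 - 6*u^2 + 9*u) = (u - 3)^2*(u + 2)*(u^2 - 3*u) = (u - 3)^3*(u + 2)*(u)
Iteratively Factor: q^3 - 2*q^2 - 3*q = (q)*(q^2 - 2*q - 3) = q*(q + 1)*(q - 3)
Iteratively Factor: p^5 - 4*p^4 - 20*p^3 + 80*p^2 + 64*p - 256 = (p + 4)*(p^4 - 8*p^3 + 12*p^2 + 32*p - 64) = (p - 4)*(p + 4)*(p^3 - 4*p^2 - 4*p + 16) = (p - 4)*(p + 2)*(p + 4)*(p^2 - 6*p + 8) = (p - 4)^2*(p + 2)*(p + 4)*(p - 2)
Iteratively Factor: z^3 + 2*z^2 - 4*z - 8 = (z + 2)*(z^2 - 4) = (z - 2)*(z + 2)*(z + 2)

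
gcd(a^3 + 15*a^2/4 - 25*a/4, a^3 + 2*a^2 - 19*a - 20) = a + 5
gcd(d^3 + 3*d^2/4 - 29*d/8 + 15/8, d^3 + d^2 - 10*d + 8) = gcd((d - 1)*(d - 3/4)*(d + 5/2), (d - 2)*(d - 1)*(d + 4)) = d - 1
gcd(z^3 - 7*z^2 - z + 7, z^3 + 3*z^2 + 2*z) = z + 1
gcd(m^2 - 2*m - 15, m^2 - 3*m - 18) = m + 3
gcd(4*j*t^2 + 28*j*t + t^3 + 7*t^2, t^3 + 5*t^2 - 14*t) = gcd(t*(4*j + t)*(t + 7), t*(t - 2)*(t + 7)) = t^2 + 7*t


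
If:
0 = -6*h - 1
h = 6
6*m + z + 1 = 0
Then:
No Solution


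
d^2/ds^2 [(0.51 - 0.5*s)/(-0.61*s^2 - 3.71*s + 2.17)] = ((0.5*s - 0.51)*(1.22*s + 3.71)*(2.44*s + 7.42) - (1.83*s + 3.0878)*(0.61*s^2 + 3.71*s - 2.17))/(0.61*s^2 + 3.71*s - 2.17)^3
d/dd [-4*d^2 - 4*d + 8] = -8*d - 4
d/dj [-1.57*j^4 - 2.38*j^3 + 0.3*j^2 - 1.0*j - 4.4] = -6.28*j^3 - 7.14*j^2 + 0.6*j - 1.0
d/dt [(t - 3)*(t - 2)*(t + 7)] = 3*t^2 + 4*t - 29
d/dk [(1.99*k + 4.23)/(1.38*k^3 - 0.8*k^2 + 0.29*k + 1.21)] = (-5.4924*k^3 - 15.9202*k^2 + 6.768*k + 1.1812)/(1.9044*k^6 - 2.208*k^5 + 1.4404*k^4 + 2.8756*k^3 - 1.8519*k^2 + 0.7018*k + 1.4641)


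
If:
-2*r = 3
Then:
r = -3/2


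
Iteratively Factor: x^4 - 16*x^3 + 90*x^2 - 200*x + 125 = (x - 1)*(x^3 - 15*x^2 + 75*x - 125) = (x - 5)*(x - 1)*(x^2 - 10*x + 25) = (x - 5)^2*(x - 1)*(x - 5)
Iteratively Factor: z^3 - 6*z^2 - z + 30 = (z - 5)*(z^2 - z - 6) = (z - 5)*(z - 3)*(z + 2)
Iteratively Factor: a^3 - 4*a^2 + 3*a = (a)*(a^2 - 4*a + 3) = a*(a - 3)*(a - 1)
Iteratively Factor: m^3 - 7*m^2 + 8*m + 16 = (m - 4)*(m^2 - 3*m - 4) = (m - 4)^2*(m + 1)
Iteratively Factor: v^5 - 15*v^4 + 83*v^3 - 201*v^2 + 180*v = (v - 4)*(v^4 - 11*v^3 + 39*v^2 - 45*v) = v*(v - 4)*(v^3 - 11*v^2 + 39*v - 45) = v*(v - 4)*(v - 3)*(v^2 - 8*v + 15) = v*(v - 5)*(v - 4)*(v - 3)*(v - 3)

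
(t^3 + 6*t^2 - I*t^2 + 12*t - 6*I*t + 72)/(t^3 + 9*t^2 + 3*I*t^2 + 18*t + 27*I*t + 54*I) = (t - 4*I)/(t + 3)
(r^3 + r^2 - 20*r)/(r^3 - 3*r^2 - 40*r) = (r - 4)/(r - 8)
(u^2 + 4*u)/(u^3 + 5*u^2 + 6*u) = (u + 4)/(u^2 + 5*u + 6)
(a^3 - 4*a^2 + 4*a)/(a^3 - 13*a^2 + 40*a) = (a^2 - 4*a + 4)/(a^2 - 13*a + 40)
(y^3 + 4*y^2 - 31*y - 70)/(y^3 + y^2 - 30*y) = (y^2 + 9*y + 14)/(y*(y + 6))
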